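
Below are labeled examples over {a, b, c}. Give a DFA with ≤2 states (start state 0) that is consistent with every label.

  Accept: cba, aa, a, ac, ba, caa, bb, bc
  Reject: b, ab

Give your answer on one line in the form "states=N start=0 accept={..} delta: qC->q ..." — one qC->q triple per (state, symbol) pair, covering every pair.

Grow the machine one transition at a time. Run the examples from 0; the earliest place one falls off (shortest prefix, ties alphabetical) gets sent to the lowest-numbered state that keeps every Accept/Reject pair distinguishable — a pair clashes when both reach the same state with identical unread suffix — and to a fresh state only if none does.
a: 0a undefined. 0a->0: ok.
b: 0b undefined. 0b->0: no, aa/b meet in 0. Open state 1: 0b->1.
c: 0c undefined. 0c->0: ok.
ba: 1a undefined. 1a->0: ok.
bb: 1b undefined. 1b->0: ok.
bc: 1c undefined. 1c->0: ok.
All examples now run through 2 states with every (state, symbol) defined. Accept strings end in {0}, Reject strings end in {1}; accept={0}.

states=2 start=0 accept={0} delta: 0a->0 0b->1 0c->0 1a->0 1b->0 1c->0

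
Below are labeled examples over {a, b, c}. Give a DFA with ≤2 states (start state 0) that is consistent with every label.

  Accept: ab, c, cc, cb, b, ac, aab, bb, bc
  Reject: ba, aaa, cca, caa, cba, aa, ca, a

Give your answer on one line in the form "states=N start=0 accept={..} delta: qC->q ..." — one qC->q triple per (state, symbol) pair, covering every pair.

states=2 start=0 accept={1} delta: 0a->0 0b->1 0c->1 1a->0 1b->1 1c->1

Grow the machine one transition at a time. Run the examples from 0; the earliest place one falls off (shortest prefix, ties alphabetical) gets sent to the lowest-numbered state that keeps every Accept/Reject pair distinguishable — a pair clashes when both reach the same state with identical unread suffix — and to a fresh state only if none does.
a: 0a undefined. 0a->0: ok.
b: 0b undefined. 0b->0: no, ab/ba meet in 0. Open state 1: 0b->1.
c: 0c undefined. 0c->0: no, c/aaa meet in 0. 0c->1: ok.
ba: 1a undefined. 1a->0: ok.
bb: 1b undefined. 1b->0: no, cb/ba meet in 0. 1b->1: ok.
bc: 1c undefined. 1c->0: no, cc/ba meet in 0. 1c->1: ok.
All examples now run through 2 states with every (state, symbol) defined. Accept strings end in {1}, Reject strings end in {0}; accept={1}.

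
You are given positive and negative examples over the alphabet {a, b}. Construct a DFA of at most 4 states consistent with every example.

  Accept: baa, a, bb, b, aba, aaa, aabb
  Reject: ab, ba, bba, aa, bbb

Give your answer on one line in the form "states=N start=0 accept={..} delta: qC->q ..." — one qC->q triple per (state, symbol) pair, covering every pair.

states=3 start=0 accept={1,2} delta: 0a->1 0b->2 1a->0 1b->0 2a->0 2b->1

State merging on the prefix tree: take the shortest (then alphabetical) example prefix whose next move is undefined and point that move at state 0, else 1, else 2, ...; a target is out if some Accept/Reject pair would then sit in one state with the same input left (inseparable). If every existing state is out, open a new one.
a: 0a undefined. 0a->0: no, a/aa meet in 0. Open state 1: 0a->1.
b: 0b undefined. 0b->0: no, baa/aa meet in 1 with "a" left. 0b->1: no, bb/ab meet in 1 with "b" left. Open state 2: 0b->2.
aa: 1a undefined. 1a->0: ok.
ab: 1b undefined. 1b->0: ok.
ba: 2a undefined. 2a->0: ok.
bb: 2b undefined. 2b->0: no, baa/bba meet in 1. 2b->1: ok.
All examples now run through 3 states with every (state, symbol) defined. Accept strings end in {1,2}, Reject strings end in {0}; accept={1,2}.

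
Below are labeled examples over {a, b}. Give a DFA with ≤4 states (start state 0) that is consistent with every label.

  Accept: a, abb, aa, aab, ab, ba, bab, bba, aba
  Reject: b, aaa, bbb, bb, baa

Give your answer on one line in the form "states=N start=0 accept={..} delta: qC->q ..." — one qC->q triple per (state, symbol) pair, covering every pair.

State merging on the prefix tree: take the shortest (then alphabetical) example prefix whose next move is undefined and point that move at state 0, else 1, else 2, ...; a target is out if some Accept/Reject pair would then sit in one state with the same input left (inseparable). If every existing state is out, open a new one.
a: 0a undefined. 0a->0: no, a/aaa meet in 0. Open state 1: 0a->1.
b: 0b undefined. 0b->0: no, aa/baa meet in 1 with "a" left. 0b->1: no, a/b meet in 1. Open state 2: 0b->2.
aa: 1a undefined. 1a->0: no, a/aaa meet in 1. 1a->1: no, a/aaa meet in 1. 1a->2: no, aa/b meet in 2. Open state 3: 1a->3.
ab: 1b undefined. 1b->0: no, abb/b meet in 2. 1b->1: ok.
ba: 2a undefined. 2a->0: no, a/baa meet in 1. 2a->1: no, aa/baa meet in 3. 2a->2: no, ba/b meet in 2. 2a->3: ok.
bb: 2b undefined. 2b->0: ok.
aaa: 3a undefined. 3a->0: ok.
aab: 3b undefined. 3b->0: no, aab/aaa meet in 0. 3b->1: ok.
All examples now run through 4 states with every (state, symbol) defined. Accept strings end in {1,3}, Reject strings end in {0,2}; accept={1,3}.

states=4 start=0 accept={1,3} delta: 0a->1 0b->2 1a->3 1b->1 2a->3 2b->0 3a->0 3b->1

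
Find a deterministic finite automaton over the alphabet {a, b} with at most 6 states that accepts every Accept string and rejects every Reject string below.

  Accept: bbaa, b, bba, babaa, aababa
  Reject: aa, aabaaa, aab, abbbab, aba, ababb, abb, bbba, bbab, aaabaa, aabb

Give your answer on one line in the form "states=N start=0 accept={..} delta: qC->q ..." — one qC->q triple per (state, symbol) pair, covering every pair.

states=5 start=0 accept={2} delta: 0a->1 0b->2 1a->1 1b->3 2a->2 2b->4 3a->0 3b->0 4a->2 4b->0

Fold the examples into a partial DFA from state 0: repeatedly fix the first undefined (state, symbol) met by the shortest-then-alphabetical prefix, trying targets in increasing order and rejecting any under which an Accept and a Reject string meet in one state with the same remainder; add a state when all current targets are rejected. Accepting states are where Accept strings end.
a: 0a undefined. 0a->0: no, b/aab meet in 0 with "b" left. Open state 1: 0a->1.
b: 0b undefined. 0b->0: no, bbaa/aa meet in 1 with "a" left. 0b->1: no, bba/aba meet in 1 with "ba" left. Open state 2: 0b->2.
aa: 1a undefined. 1a->0: no, b/aab meet in 2. 1a->1: ok.
ab: 1b undefined. 1b->0: no, b/ababb meet in 2. 1b->1: no, aababa/aa meet in 1. 1b->2: no, b/aab meet in 2. Open state 3: 1b->3.
ba: 2a undefined. 2a->0: no, babaa/aa meet in 1. 2a->1: no, babaa/aaabaa meet in 3 with "aa" left. 2a->2: ok.
bb: 2b undefined. 2b->0: no, bbaa/aa meet in 1. 2b->1: no, bbaa/aa meet in 1. 2b->2: no, bbaa/bbba meet in 2. 2b->3: no, bbaa/aaabaa meet in 3 with "aa" left. Open state 4: 2b->4.
aba: 3a undefined. 3a->0: ok.
abb: 3b undefined. 3b->0: ok.
bba: 4a undefined. 4a->0: no, bbaa/aa meet in 1. 4a->1: no, bbaa/aa meet in 1. 4a->2: ok.
bbb: 4b undefined. 4b->0: ok.
All examples now run through 5 states with every (state, symbol) defined. Accept strings end in {2}, Reject strings end in {0,1,3,4}; accept={2}.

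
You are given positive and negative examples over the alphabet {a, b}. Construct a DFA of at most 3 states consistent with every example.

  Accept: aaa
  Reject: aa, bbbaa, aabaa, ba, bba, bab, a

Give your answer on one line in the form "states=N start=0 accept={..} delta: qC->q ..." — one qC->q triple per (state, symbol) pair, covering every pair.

Grow the machine one transition at a time. Run the examples from 0; the earliest place one falls off (shortest prefix, ties alphabetical) gets sent to the lowest-numbered state that keeps every Accept/Reject pair distinguishable — a pair clashes when both reach the same state with identical unread suffix — and to a fresh state only if none does.
a: 0a undefined. 0a->0: no, aaa/aa meet in 0. Open state 1: 0a->1.
b: 0b undefined. 0b->0: ok.
aa: 1a undefined. 1a->0: no, aaa/ba meet in 1. 1a->1: no, aaa/aa meet in 1. Open state 2: 1a->2.
aaa: 2a undefined. 2a->0: ok.
aab: 2b undefined. 2b->0: ok.
bab: 1b undefined. 1b->0: no, aaa/bab meet in 0. 1b->1: ok.
All examples now run through 3 states with every (state, symbol) defined. Accept strings end in {0}, Reject strings end in {1,2}; accept={0}.

states=3 start=0 accept={0} delta: 0a->1 0b->0 1a->2 1b->1 2a->0 2b->0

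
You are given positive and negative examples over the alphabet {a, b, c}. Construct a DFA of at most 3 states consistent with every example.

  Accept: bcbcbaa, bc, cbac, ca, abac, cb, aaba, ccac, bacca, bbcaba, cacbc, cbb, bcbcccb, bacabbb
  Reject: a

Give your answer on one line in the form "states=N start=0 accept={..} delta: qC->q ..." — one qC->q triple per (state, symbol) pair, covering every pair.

states=2 start=0 accept={1} delta: 0a->0 0b->1 0c->1 1a->1 1b->1 1c->1

Grow the machine one transition at a time. Run the examples from 0; the earliest place one falls off (shortest prefix, ties alphabetical) gets sent to the lowest-numbered state that keeps every Accept/Reject pair distinguishable — a pair clashes when both reach the same state with identical unread suffix — and to a fresh state only if none does.
a: 0a undefined. 0a->0: ok.
b: 0b undefined. 0b->0: no, aaba/a meet in 0. Open state 1: 0b->1.
c: 0c undefined. 0c->0: no, ca/a meet in 0. 0c->1: ok.
ba: 1a undefined. 1a->0: no, ca/a meet in 0. 1a->1: ok.
bb: 1b undefined. 1b->0: no, cb/a meet in 0. 1b->1: ok.
bc: 1c undefined. 1c->0: no, bc/a meet in 0. 1c->1: ok.
All examples now run through 2 states with every (state, symbol) defined. Accept strings end in {1}, Reject strings end in {0}; accept={1}.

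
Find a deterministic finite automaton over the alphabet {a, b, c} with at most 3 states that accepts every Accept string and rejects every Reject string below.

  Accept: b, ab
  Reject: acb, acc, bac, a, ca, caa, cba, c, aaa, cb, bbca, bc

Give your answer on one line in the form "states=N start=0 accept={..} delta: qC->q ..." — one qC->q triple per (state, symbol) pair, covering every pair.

states=3 start=0 accept={1} delta: 0a->0 0b->1 0c->2 1a->0 1b->0 1c->0 2a->0 2b->0 2c->0

Grow the machine one transition at a time. Run the examples from 0; the earliest place one falls off (shortest prefix, ties alphabetical) gets sent to the lowest-numbered state that keeps every Accept/Reject pair distinguishable — a pair clashes when both reach the same state with identical unread suffix — and to a fresh state only if none does.
a: 0a undefined. 0a->0: ok.
b: 0b undefined. 0b->0: no, b/a meet in 0. Open state 1: 0b->1.
c: 0c undefined. 0c->0: no, b/acb meet in 1. 0c->1: no, b/c meet in 1. Open state 2: 0c->2.
ba: 1a undefined. 1a->0: ok.
bb: 1b undefined. 1b->0: ok.
bc: 1c undefined. 1c->0: ok.
ca: 2a undefined. 2a->0: ok.
cb: 2b undefined. 2b->0: ok.
acc: 2c undefined. 2c->0: ok.
All examples now run through 3 states with every (state, symbol) defined. Accept strings end in {1}, Reject strings end in {0,2}; accept={1}.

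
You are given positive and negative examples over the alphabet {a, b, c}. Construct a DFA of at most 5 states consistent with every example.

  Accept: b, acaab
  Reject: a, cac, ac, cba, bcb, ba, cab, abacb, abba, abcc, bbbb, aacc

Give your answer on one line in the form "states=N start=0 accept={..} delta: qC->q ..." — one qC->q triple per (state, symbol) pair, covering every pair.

states=3 start=0 accept={1} delta: 0a->0 0b->1 0c->2 1a->0 1b->0 1c->2 2a->1 2b->0 2c->0

State merging on the prefix tree: take the shortest (then alphabetical) example prefix whose next move is undefined and point that move at state 0, else 1, else 2, ...; a target is out if some Accept/Reject pair would then sit in one state with the same input left (inseparable). If every existing state is out, open a new one.
a: 0a undefined. 0a->0: ok.
b: 0b undefined. 0b->0: no, b/a meet in 0. Open state 1: 0b->1.
c: 0c undefined. 0c->0: no, b/cab meet in 1. 0c->1: no, b/ac meet in 1. Open state 2: 0c->2.
ba: 1a undefined. 1a->0: ok.
bb: 1b undefined. 1b->0: ok.
bc: 1c undefined. 1c->0: no, b/bcb meet in 1. 1c->1: no, b/abcc meet in 1. 1c->2: ok.
ca: 2a undefined. 2a->0: no, b/cab meet in 1. 2a->1: ok.
cb: 2b undefined. 2b->0: ok.
aacc: 2c undefined. 2c->0: ok.
All examples now run through 3 states with every (state, symbol) defined. Accept strings end in {1}, Reject strings end in {0,2}; accept={1}.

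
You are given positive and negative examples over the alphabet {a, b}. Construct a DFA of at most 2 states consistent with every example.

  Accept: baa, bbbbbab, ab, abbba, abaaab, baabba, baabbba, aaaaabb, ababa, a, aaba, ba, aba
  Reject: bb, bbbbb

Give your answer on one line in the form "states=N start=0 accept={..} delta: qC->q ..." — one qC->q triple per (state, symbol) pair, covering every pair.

states=2 start=0 accept={1} delta: 0a->1 0b->0 1a->1 1b->1

Fold the examples into a partial DFA from state 0: repeatedly fix the first undefined (state, symbol) met by the shortest-then-alphabetical prefix, trying targets in increasing order and rejecting any under which an Accept and a Reject string meet in one state with the same remainder; add a state when all current targets are rejected. Accepting states are where Accept strings end.
a: 0a undefined. 0a->0: no, aaaaabb/bb meet in 0 with "bb" left. Open state 1: 0a->1.
b: 0b undefined. 0b->0: ok.
aa: 1a undefined. 1a->0: no, baa/bb meet in 0. 1a->1: ok.
ab: 1b undefined. 1b->0: no, bbbbbab/bb meet in 0. 1b->1: ok.
All examples now run through 2 states with every (state, symbol) defined. Accept strings end in {1}, Reject strings end in {0}; accept={1}.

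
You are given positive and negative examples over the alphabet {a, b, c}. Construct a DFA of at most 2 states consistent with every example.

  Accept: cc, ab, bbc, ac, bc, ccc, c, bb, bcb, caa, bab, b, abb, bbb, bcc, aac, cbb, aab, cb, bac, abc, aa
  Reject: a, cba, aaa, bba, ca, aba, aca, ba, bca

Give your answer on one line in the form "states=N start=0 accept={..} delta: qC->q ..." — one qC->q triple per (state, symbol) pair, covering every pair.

Grow the machine one transition at a time. Run the examples from 0; the earliest place one falls off (shortest prefix, ties alphabetical) gets sent to the lowest-numbered state that keeps every Accept/Reject pair distinguishable — a pair clashes when both reach the same state with identical unread suffix — and to a fresh state only if none does.
a: 0a undefined. 0a->0: no, aa/a meet in 0. Open state 1: 0a->1.
b: 0b undefined. 0b->0: ok.
c: 0c undefined. 0c->0: ok.
aa: 1a undefined. 1a->0: ok.
ab: 1b undefined. 1b->0: ok.
ac: 1c undefined. 1c->0: ok.
All examples now run through 2 states with every (state, symbol) defined. Accept strings end in {0}, Reject strings end in {1}; accept={0}.

states=2 start=0 accept={0} delta: 0a->1 0b->0 0c->0 1a->0 1b->0 1c->0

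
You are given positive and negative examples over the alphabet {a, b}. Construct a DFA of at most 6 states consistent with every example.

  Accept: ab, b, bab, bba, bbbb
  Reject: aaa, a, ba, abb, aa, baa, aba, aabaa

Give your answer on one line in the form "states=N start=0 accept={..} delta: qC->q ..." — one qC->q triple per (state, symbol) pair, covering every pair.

states=3 start=0 accept={1} delta: 0a->0 0b->1 1a->0 1b->2 2a->1 2b->0

Fold the examples into a partial DFA from state 0: repeatedly fix the first undefined (state, symbol) met by the shortest-then-alphabetical prefix, trying targets in increasing order and rejecting any under which an Accept and a Reject string meet in one state with the same remainder; add a state when all current targets are rejected. Accepting states are where Accept strings end.
a: 0a undefined. 0a->0: ok.
b: 0b undefined. 0b->0: no, ab/aaa meet in 0. Open state 1: 0b->1.
ba: 1a undefined. 1a->0: ok.
bb: 1b undefined. 1b->0: no, bba/aaa meet in 0. 1b->1: no, ab/abb meet in 1. Open state 2: 1b->2.
bba: 2a undefined. 2a->0: no, bba/aaa meet in 0. 2a->1: ok.
bbb: 2b undefined. 2b->0: ok.
All examples now run through 3 states with every (state, symbol) defined. Accept strings end in {1}, Reject strings end in {0,2}; accept={1}.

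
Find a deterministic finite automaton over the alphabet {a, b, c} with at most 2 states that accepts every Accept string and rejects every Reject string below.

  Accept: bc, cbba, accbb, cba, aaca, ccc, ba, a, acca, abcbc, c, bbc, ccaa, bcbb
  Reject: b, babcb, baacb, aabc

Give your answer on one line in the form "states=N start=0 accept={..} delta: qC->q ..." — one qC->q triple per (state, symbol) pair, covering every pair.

Fold the examples into a partial DFA from state 0: repeatedly fix the first undefined (state, symbol) met by the shortest-then-alphabetical prefix, trying targets in increasing order and rejecting any under which an Accept and a Reject string meet in one state with the same remainder; add a state when all current targets are rejected. Accepting states are where Accept strings end.
a: 0a undefined. 0a->0: no, bc/aabc meet in 0 with "bc" left. Open state 1: 0a->1.
b: 0b undefined. 0b->0: ok.
c: 0c undefined. 0c->0: no, bc/b meet in 0. 0c->1: ok.
aa: 1a undefined. 1a->0: no, bc/aabc meet in 1. 1a->1: ok.
ab: 1b undefined. 1b->0: no, bc/aabc meet in 1. 1b->1: ok.
ac: 1c undefined. 1c->0: ok.
All examples now run through 2 states with every (state, symbol) defined. Accept strings end in {1}, Reject strings end in {0}; accept={1}.

states=2 start=0 accept={1} delta: 0a->1 0b->0 0c->1 1a->1 1b->1 1c->0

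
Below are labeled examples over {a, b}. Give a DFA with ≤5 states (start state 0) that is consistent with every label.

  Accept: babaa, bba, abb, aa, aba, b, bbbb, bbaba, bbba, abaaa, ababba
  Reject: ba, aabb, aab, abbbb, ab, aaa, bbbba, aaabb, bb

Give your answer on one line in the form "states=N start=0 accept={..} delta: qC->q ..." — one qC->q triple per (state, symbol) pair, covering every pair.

states=5 start=0 accept={1,2} delta: 0a->1 0b->2 1a->2 1b->3 2a->0 2b->4 3a->2 3b->2 4a->1 4b->0

Fold the examples into a partial DFA from state 0: repeatedly fix the first undefined (state, symbol) met by the shortest-then-alphabetical prefix, trying targets in increasing order and rejecting any under which an Accept and a Reject string meet in one state with the same remainder; add a state when all current targets are rejected. Accepting states are where Accept strings end.
a: 0a undefined. 0a->0: no, abb/aabb meet in 0 with "bb" left. Open state 1: 0a->1.
b: 0b undefined. 0b->0: no, bba/ba meet in 1. 0b->1: no, aa/ba meet in 1 with "a" left. Open state 2: 0b->2.
aa: 1a undefined. 1a->0: no, abb/aaabb meet in 1 with "bb" left. 1a->1: no, abb/aabb meet in 1 with "bb" left. 1a->2: ok.
ab: 1b undefined. 1b->0: no, abaaa/ba meet in 2 with "a" left. 1b->1: no, abb/abbbb meet in 1. 1b->2: no, abb/aab meet in 2 with "b" left. Open state 3: 1b->3.
ba: 2a undefined. 2a->0: ok.
bb: 2b undefined. 2b->0: no, babaa/bbbba meet in 1. 2b->1: no, babaa/aab meet in 1. 2b->2: no, bba/ba meet in 0. 2b->3: no, abb/aabb meet in 3 with "b" left. Open state 4: 2b->4.
aba: 3a undefined. 3a->0: no, aba/ba meet in 0. 3a->1: no, abaaa/ba meet in 0. 3a->2: ok.
abb: 3b undefined. 3b->0: no, abb/ba meet in 0. 3b->1: no, babaa/abbbb meet in 1. 3b->2: ok.
bba: 4a undefined. 4a->0: no, bba/ba meet in 0. 4a->1: ok.
bbb: 4b undefined. 4b->0: ok.
All examples now run through 5 states with every (state, symbol) defined. Accept strings end in {1,2}, Reject strings end in {0,3,4}; accept={1,2}.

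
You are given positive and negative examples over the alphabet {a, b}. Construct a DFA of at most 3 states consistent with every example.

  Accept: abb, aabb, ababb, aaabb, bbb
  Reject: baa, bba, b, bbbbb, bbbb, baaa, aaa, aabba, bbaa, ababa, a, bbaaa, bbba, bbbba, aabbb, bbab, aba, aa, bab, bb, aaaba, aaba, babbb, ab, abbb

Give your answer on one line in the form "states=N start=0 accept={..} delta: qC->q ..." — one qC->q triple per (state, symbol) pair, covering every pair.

states=3 start=0 accept={0} delta: 0a->1 0b->1 1a->1 1b->2 2a->1 2b->0

Grow the machine one transition at a time. Run the examples from 0; the earliest place one falls off (shortest prefix, ties alphabetical) gets sent to the lowest-numbered state that keeps every Accept/Reject pair distinguishable — a pair clashes when both reach the same state with identical unread suffix — and to a fresh state only if none does.
a: 0a undefined. 0a->0: no, abb/bb meet in 0 with "bb" left. Open state 1: 0a->1.
b: 0b undefined. 0b->0: no, bbb/b meet in 0. 0b->1: ok.
aa: 1a undefined. 1a->0: no, abb/aabbb meet in 1 with "bb" left. 1a->1: ok.
ab: 1b undefined. 1b->0: no, abb/baa meet in 1. 1b->1: no, abb/baa meet in 1. Open state 2: 1b->2.
aba: 2a undefined. 2a->0: no, ababb/bab meet in 2. 2a->1: ok.
abb: 2b undefined. 2b->0: ok.
All examples now run through 3 states with every (state, symbol) defined. Accept strings end in {0}, Reject strings end in {1,2}; accept={0}.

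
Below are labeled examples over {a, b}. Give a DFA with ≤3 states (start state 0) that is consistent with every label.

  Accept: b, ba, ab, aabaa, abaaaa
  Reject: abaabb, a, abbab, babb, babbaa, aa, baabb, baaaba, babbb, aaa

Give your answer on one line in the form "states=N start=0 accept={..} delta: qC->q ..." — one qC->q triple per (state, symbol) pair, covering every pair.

Grow the machine one transition at a time. Run the examples from 0; the earliest place one falls off (shortest prefix, ties alphabetical) gets sent to the lowest-numbered state that keeps every Accept/Reject pair distinguishable — a pair clashes when both reach the same state with identical unread suffix — and to a fresh state only if none does.
a: 0a undefined. 0a->0: ok.
b: 0b undefined. 0b->0: no, b/abaabb meet in 0. Open state 1: 0b->1.
ba: 1a undefined. 1a->0: no, ba/a meet in 0. 1a->1: ok.
abb: 1b undefined. 1b->0: no, b/abaabb meet in 1. 1b->1: no, b/abaabb meet in 1. Open state 2: 1b->2.
abba: 2a undefined. 2a->0: no, b/abbab meet in 1. 2a->1: no, b/baaaba meet in 1. 2a->2: ok.
babb: 2b undefined. 2b->0: no, b/babbb meet in 1. 2b->1: no, b/abaabb meet in 1. 2b->2: ok.
All examples now run through 3 states with every (state, symbol) defined. Accept strings end in {1}, Reject strings end in {0,2}; accept={1}.

states=3 start=0 accept={1} delta: 0a->0 0b->1 1a->1 1b->2 2a->2 2b->2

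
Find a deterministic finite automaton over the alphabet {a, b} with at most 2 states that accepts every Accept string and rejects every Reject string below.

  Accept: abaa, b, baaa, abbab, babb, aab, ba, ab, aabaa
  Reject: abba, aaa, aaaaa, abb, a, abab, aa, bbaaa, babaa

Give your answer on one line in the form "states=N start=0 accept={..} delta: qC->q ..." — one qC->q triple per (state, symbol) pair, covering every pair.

State merging on the prefix tree: take the shortest (then alphabetical) example prefix whose next move is undefined and point that move at state 0, else 1, else 2, ...; a target is out if some Accept/Reject pair would then sit in one state with the same input left (inseparable). If every existing state is out, open a new one.
a: 0a undefined. 0a->0: ok.
b: 0b undefined. 0b->0: no, abaa/abba meet in 0. Open state 1: 0b->1.
ba: 1a undefined. 1a->0: no, abaa/aaa meet in 0. 1a->1: ok.
bb: 1b undefined. 1b->0: ok.
All examples now run through 2 states with every (state, symbol) defined. Accept strings end in {1}, Reject strings end in {0}; accept={1}.

states=2 start=0 accept={1} delta: 0a->0 0b->1 1a->1 1b->0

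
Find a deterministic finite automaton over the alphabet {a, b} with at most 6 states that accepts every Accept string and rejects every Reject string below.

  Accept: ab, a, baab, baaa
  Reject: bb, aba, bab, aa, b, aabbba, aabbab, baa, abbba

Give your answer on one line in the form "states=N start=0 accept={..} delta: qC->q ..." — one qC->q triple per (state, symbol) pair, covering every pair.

states=5 start=0 accept={1} delta: 0a->1 0b->2 1a->0 1b->1 2a->3 2b->2 3a->4 3b->0 4a->1 4b->1

Fold the examples into a partial DFA from state 0: repeatedly fix the first undefined (state, symbol) met by the shortest-then-alphabetical prefix, trying targets in increasing order and rejecting any under which an Accept and a Reject string meet in one state with the same remainder; add a state when all current targets are rejected. Accepting states are where Accept strings end.
a: 0a undefined. 0a->0: no, ab/b meet in 0 with "b" left. Open state 1: 0a->1.
b: 0b undefined. 0b->0: no, ab/bab meet in 1 with "b" left. 0b->1: no, ab/bb meet in 1 with "b" left. Open state 2: 0b->2.
aa: 1a undefined. 1a->0: ok.
ab: 1b undefined. 1b->0: no, ab/aa meet in 0. 1b->1: ok.
ba: 2a undefined. 2a->0: no, ab/baa meet in 1. 2a->1: no, ab/bab meet in 1. 2a->2: no, baab/bb meet in 2 with "b" left. Open state 3: 2a->3.
bb: 2b undefined. 2b->0: no, ab/aabbab meet in 1. 2b->1: no, ab/bb meet in 1. 2b->2: ok.
baa: 3a undefined. 3a->0: no, baab/bb meet in 2. 3a->1: no, ab/baa meet in 1. 3a->2: no, baab/bb meet in 2. 3a->3: no, baab/bab meet in 3 with "b" left. Open state 4: 3a->4.
bab: 3b undefined. 3b->0: ok.
baaa: 4a undefined. 4a->0: no, baaa/aba meet in 0. 4a->1: ok.
baab: 4b undefined. 4b->0: no, baab/aba meet in 0. 4b->1: ok.
All examples now run through 5 states with every (state, symbol) defined. Accept strings end in {1}, Reject strings end in {0,2,3,4}; accept={1}.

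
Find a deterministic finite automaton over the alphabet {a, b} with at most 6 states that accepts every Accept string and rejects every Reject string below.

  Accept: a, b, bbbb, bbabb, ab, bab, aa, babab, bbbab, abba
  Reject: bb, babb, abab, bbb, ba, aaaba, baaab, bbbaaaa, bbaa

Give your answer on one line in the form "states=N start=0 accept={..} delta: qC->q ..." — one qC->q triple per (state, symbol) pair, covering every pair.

Fold the examples into a partial DFA from state 0: repeatedly fix the first undefined (state, symbol) met by the shortest-then-alphabetical prefix, trying targets in increasing order and rejecting any under which an Accept and a Reject string meet in one state with the same remainder; add a state when all current targets are rejected. Accepting states are where Accept strings end.
a: 0a undefined. 0a->0: no, bab/abab meet in 0 with "bab" left. Open state 1: 0a->1.
b: 0b undefined. 0b->0: no, a/ba meet in 1. 0b->1: no, ab/bb meet in 1 with "b" left. Open state 2: 0b->2.
aa: 1a undefined. 1a->0: ok.
ab: 1b undefined. 1b->0: no, a/aaaba meet in 1. 1b->1: no, b/abab meet in 2. 1b->2: no, bab/abab meet in 2 with "ab" left. Open state 3: 1b->3.
ba: 2a undefined. 2a->0: no, b/baaab meet in 2. 2a->1: no, a/ba meet in 1. 2a->2: no, b/ba meet in 2. 2a->3: no, ab/ba meet in 3. Open state 4: 2a->4.
bb: 2b undefined. 2b->0: no, b/bbb meet in 2. 2b->1: no, a/bb meet in 1. 2b->2: no, b/bb meet in 2. 2b->3: no, ab/bb meet in 3. 2b->4: no, bbbb/babb meet in 4 with "bb" left. Open state 5: 2b->5.
aba: 3a undefined. 3a->0: no, b/abab meet in 2. 3a->1: no, a/aaaba meet in 1. 3a->2: no, b/aaaba meet in 2. 3a->3: no, ab/aaaba meet in 3. 3a->4: no, bab/abab meet in 4 with "b" left. 3a->5: ok.
abb: 3b undefined. 3b->0: ok.
baa: 4a undefined. 4a->0: no, ab/baaab meet in 3. 4a->1: no, b/baaab meet in 2. 4a->2: no, bab/baaab meet in 4 with "b" left. 4a->3: ok.
bab: 4b undefined. 4b->0: no, b/babb meet in 2. 4b->1: no, ab/babb meet in 3. 4b->2: ok.
bba: 5a undefined. 5a->0: no, a/bbaa meet in 1. 5a->1: no, bbabb/bbaa meet in 0. 5a->2: no, bbabb/abab meet in 5 with "b" left. 5a->3: ok.
bbb: 5b undefined. 5b->0: no, aa/abab meet in 0. 5b->1: no, a/abab meet in 1. 5b->2: no, b/abab meet in 2. 5b->3: no, ab/abab meet in 3. 5b->4: ok.
All examples now run through 6 states with every (state, symbol) defined. Accept strings end in {0,1,2,3}, Reject strings end in {4,5}; accept={0,1,2,3}.

states=6 start=0 accept={0,1,2,3} delta: 0a->1 0b->2 1a->0 1b->3 2a->4 2b->5 3a->5 3b->0 4a->3 4b->2 5a->3 5b->4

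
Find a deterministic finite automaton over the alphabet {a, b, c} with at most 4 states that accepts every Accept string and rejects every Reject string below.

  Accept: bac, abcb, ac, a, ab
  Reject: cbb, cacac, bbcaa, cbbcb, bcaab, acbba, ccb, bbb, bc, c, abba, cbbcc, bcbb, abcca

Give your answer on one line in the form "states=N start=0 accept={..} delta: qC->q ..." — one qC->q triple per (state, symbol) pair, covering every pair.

State merging on the prefix tree: take the shortest (then alphabetical) example prefix whose next move is undefined and point that move at state 0, else 1, else 2, ...; a target is out if some Accept/Reject pair would then sit in one state with the same input left (inseparable). If every existing state is out, open a new one.
a: 0a undefined. 0a->0: no, ac/c meet in 0 with "c" left. Open state 1: 0a->1.
b: 0b undefined. 0b->0: ok.
c: 0c undefined. 0c->0: ok.
ab: 1b undefined. 1b->0: no, abcb/cbb meet in 0. 1b->1: ok.
ac: 1c undefined. 1c->0: no, bac/cbb meet in 0. 1c->1: ok.
abba: 1a undefined. 1a->0: ok.
All examples now run through 2 states with every (state, symbol) defined. Accept strings end in {1}, Reject strings end in {0}; accept={1}.

states=2 start=0 accept={1} delta: 0a->1 0b->0 0c->0 1a->0 1b->1 1c->1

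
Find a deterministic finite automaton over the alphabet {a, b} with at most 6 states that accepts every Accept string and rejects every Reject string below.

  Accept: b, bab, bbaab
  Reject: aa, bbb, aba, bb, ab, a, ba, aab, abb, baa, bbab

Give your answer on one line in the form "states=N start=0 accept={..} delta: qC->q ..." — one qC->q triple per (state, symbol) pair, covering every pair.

Grow the machine one transition at a time. Run the examples from 0; the earliest place one falls off (shortest prefix, ties alphabetical) gets sent to the lowest-numbered state that keeps every Accept/Reject pair distinguishable — a pair clashes when both reach the same state with identical unread suffix — and to a fresh state only if none does.
a: 0a undefined. 0a->0: no, b/ab meet in 0 with "b" left. Open state 1: 0a->1.
b: 0b undefined. 0b->0: no, b/bbb meet in 0. 0b->1: no, b/a meet in 1. Open state 2: 0b->2.
aa: 1a undefined. 1a->0: no, b/aab meet in 2. 1a->1: ok.
ab: 1b undefined. 1b->0: no, b/abb meet in 2. 1b->1: ok.
ba: 2a undefined. 2a->0: ok.
bb: 2b undefined. 2b->0: no, b/bbb meet in 2. 2b->1: no, bbaab/aa meet in 1. 2b->2: no, b/bbb meet in 2. Open state 3: 2b->3.
bba: 3a undefined. 3a->0: no, b/bbab meet in 2. 3a->1: no, bbaab/aa meet in 1. 3a->2: ok.
bbb: 3b undefined. 3b->0: ok.
All examples now run through 4 states with every (state, symbol) defined. Accept strings end in {2}, Reject strings end in {0,1,3}; accept={2}.

states=4 start=0 accept={2} delta: 0a->1 0b->2 1a->1 1b->1 2a->0 2b->3 3a->2 3b->0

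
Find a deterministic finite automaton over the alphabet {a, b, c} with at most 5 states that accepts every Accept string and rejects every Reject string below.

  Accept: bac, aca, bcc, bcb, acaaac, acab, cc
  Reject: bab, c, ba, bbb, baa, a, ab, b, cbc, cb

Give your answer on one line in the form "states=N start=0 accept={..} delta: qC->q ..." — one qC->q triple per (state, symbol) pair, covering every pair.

State merging on the prefix tree: take the shortest (then alphabetical) example prefix whose next move is undefined and point that move at state 0, else 1, else 2, ...; a target is out if some Accept/Reject pair would then sit in one state with the same input left (inseparable). If every existing state is out, open a new one.
a: 0a undefined. 0a->0: ok.
b: 0b undefined. 0b->0: no, bac/c meet in 0 with "c" left. Open state 1: 0b->1.
c: 0c undefined. 0c->0: no, aca/c meet in 0. 0c->1: no, aca/ba meet in 1 with "a" left. Open state 2: 0c->2.
ba: 1a undefined. 1a->0: no, bac/c meet in 2. 1a->1: ok.
bb: 1b undefined. 1b->0: ok.
bc: 1c undefined. 1c->0: no, bac/bab meet in 0. 1c->1: no, bac/ba meet in 1. 1c->2: no, bac/c meet in 2. Open state 3: 1c->3.
cb: 2b undefined. 2b->0: ok.
cc: 2c undefined. 2c->0: no, cc/bab meet in 0. 2c->1: no, cc/ba meet in 1. 2c->2: no, cc/c meet in 2. 2c->3: ok.
aca: 2a undefined. 2a->0: no, aca/bab meet in 0. 2a->1: no, aca/ba meet in 1. 2a->2: no, aca/c meet in 2. 2a->3: ok.
bcb: 3b undefined. 3b->0: no, bcb/bab meet in 0. 3b->1: no, bcb/ba meet in 1. 3b->2: no, bcb/c meet in 2. 3b->3: ok.
bcc: 3c undefined. 3c->0: no, bcc/bab meet in 0. 3c->1: no, bcc/ba meet in 1. 3c->2: no, bcc/c meet in 2. 3c->3: ok.
acaa: 3a undefined. 3a->0: no, acaaac/c meet in 2. 3a->1: ok.
All examples now run through 4 states with every (state, symbol) defined. Accept strings end in {3}, Reject strings end in {0,1,2}; accept={3}.

states=4 start=0 accept={3} delta: 0a->0 0b->1 0c->2 1a->1 1b->0 1c->3 2a->3 2b->0 2c->3 3a->1 3b->3 3c->3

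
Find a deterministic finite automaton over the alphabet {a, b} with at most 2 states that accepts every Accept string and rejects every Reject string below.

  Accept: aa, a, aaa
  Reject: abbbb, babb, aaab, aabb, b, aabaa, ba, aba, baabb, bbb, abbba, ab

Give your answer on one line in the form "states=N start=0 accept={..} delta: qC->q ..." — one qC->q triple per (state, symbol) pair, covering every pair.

Fold the examples into a partial DFA from state 0: repeatedly fix the first undefined (state, symbol) met by the shortest-then-alphabetical prefix, trying targets in increasing order and rejecting any under which an Accept and a Reject string meet in one state with the same remainder; add a state when all current targets are rejected. Accepting states are where Accept strings end.
a: 0a undefined. 0a->0: ok.
b: 0b undefined. 0b->0: no, aa/abbbb meet in 0. Open state 1: 0b->1.
ba: 1a undefined. 1a->0: no, aa/aabaa meet in 0. 1a->1: ok.
bb: 1b undefined. 1b->0: no, aa/abbbb meet in 0. 1b->1: ok.
All examples now run through 2 states with every (state, symbol) defined. Accept strings end in {0}, Reject strings end in {1}; accept={0}.

states=2 start=0 accept={0} delta: 0a->0 0b->1 1a->1 1b->1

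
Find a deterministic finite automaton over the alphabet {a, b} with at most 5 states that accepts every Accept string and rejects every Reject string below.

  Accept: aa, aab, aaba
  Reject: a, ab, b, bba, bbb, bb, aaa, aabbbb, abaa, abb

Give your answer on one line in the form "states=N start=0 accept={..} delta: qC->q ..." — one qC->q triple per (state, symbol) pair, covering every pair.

states=4 start=0 accept={2,3} delta: 0a->1 0b->0 1a->2 1b->1 2a->0 2b->3 3a->2 3b->0

State merging on the prefix tree: take the shortest (then alphabetical) example prefix whose next move is undefined and point that move at state 0, else 1, else 2, ...; a target is out if some Accept/Reject pair would then sit in one state with the same input left (inseparable). If every existing state is out, open a new one.
a: 0a undefined. 0a->0: no, aa/a meet in 0. Open state 1: 0a->1.
b: 0b undefined. 0b->0: ok.
aa: 1a undefined. 1a->0: no, aa/b meet in 0. 1a->1: no, aa/a meet in 1. Open state 2: 1a->2.
ab: 1b undefined. 1b->0: no, aa/abaa meet in 2. 1b->1: ok.
aaa: 2a undefined. 2a->0: ok.
aab: 2b undefined. 2b->0: no, aab/b meet in 0. 2b->1: no, aab/a meet in 1. 2b->2: no, aa/aabbbb meet in 2. Open state 3: 2b->3.
aaba: 3a undefined. 3a->0: no, aaba/b meet in 0. 3a->1: no, aaba/a meet in 1. 3a->2: ok.
aabb: 3b undefined. 3b->0: ok.
All examples now run through 4 states with every (state, symbol) defined. Accept strings end in {2,3}, Reject strings end in {0,1}; accept={2,3}.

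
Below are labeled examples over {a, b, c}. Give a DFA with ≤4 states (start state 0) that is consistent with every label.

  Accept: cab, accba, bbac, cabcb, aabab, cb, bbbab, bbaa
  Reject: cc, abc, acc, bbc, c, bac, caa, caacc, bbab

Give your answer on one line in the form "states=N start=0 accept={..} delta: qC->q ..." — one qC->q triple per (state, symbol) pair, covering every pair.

states=4 start=0 accept={1,2} delta: 0a->0 0b->1 0c->0 1a->1 1b->2 1c->0 2a->3 2b->0 2c->0 3a->1 3b->0 3c->1

Fold the examples into a partial DFA from state 0: repeatedly fix the first undefined (state, symbol) met by the shortest-then-alphabetical prefix, trying targets in increasing order and rejecting any under which an Accept and a Reject string meet in one state with the same remainder; add a state when all current targets are rejected. Accepting states are where Accept strings end.
a: 0a undefined. 0a->0: ok.
b: 0b undefined. 0b->0: no, bbac/abc meet in 0 with "c" left. Open state 1: 0b->1.
c: 0c undefined. 0c->0: ok.
ba: 1a undefined. 1a->0: no, accba/cc meet in 0. 1a->1: ok.
bb: 1b undefined. 1b->0: no, cab/bbab meet in 1. 1b->1: no, cab/bbab meet in 1. Open state 2: 1b->2.
abc: 1c undefined. 1c->0: ok.
bba: 2a undefined. 2a->0: no, cab/bbab meet in 1. 2a->1: no, bbac/cc meet in 0. 2a->2: no, bbac/bbc meet in 2 with "c" left. Open state 3: 2a->3.
bbb: 2b undefined. 2b->0: ok.
bbc: 2c undefined. 2c->0: ok.
bbaa: 3a undefined. 3a->0: no, bbaa/cc meet in 0. 3a->1: ok.
bbab: 3b undefined. 3b->0: ok.
bbac: 3c undefined. 3c->0: no, bbac/cc meet in 0. 3c->1: ok.
All examples now run through 4 states with every (state, symbol) defined. Accept strings end in {1,2}, Reject strings end in {0}; accept={1,2}.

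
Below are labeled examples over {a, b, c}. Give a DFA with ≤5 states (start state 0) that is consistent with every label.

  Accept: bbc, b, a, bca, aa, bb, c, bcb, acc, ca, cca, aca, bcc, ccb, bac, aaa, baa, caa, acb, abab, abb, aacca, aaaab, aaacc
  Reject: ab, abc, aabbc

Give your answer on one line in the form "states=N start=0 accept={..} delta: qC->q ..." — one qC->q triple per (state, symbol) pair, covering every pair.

Grow the machine one transition at a time. Run the examples from 0; the earliest place one falls off (shortest prefix, ties alphabetical) gets sent to the lowest-numbered state that keeps every Accept/Reject pair distinguishable — a pair clashes when both reach the same state with identical unread suffix — and to a fresh state only if none does.
a: 0a undefined. 0a->0: no, bbc/aabbc meet in 0 with "bbc" left. Open state 1: 0a->1.
b: 0b undefined. 0b->0: ok.
c: 0c undefined. 0c->0: ok.
aa: 1a undefined. 1a->0: no, bbc/aabbc meet in 0. 1a->1: no, aaaab/ab meet in 1 with "b" left. Open state 2: 1a->2.
ab: 1b undefined. 1b->0: no, bbc/ab meet in 0. 1b->1: no, a/ab meet in 1. 1b->2: no, aa/ab meet in 2. Open state 3: 1b->3.
ac: 1c undefined. 1c->0: ok.
aaa: 2a undefined. 2a->0: no, aaaab/ab meet in 3. 2a->1: ok.
aab: 2b undefined. 2b->0: no, bbc/aabbc meet in 0. 2b->1: ok.
aac: 2c undefined. 2c->0: ok.
aba: 3a undefined. 3a->0: ok.
abb: 3b undefined. 3b->0: ok.
abc: 3c undefined. 3c->0: no, bbc/abc meet in 0. 3c->1: no, a/abc meet in 1. 3c->2: no, aa/abc meet in 2. 3c->3: ok.
All examples now run through 4 states with every (state, symbol) defined. Accept strings end in {0,1,2}, Reject strings end in {3}; accept={0,1,2}.

states=4 start=0 accept={0,1,2} delta: 0a->1 0b->0 0c->0 1a->2 1b->3 1c->0 2a->1 2b->1 2c->0 3a->0 3b->0 3c->3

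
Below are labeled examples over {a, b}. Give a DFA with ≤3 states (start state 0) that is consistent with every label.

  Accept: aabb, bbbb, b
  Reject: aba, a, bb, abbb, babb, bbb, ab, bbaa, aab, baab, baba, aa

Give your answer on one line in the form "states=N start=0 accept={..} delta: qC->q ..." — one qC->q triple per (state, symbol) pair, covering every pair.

State merging on the prefix tree: take the shortest (then alphabetical) example prefix whose next move is undefined and point that move at state 0, else 1, else 2, ...; a target is out if some Accept/Reject pair would then sit in one state with the same input left (inseparable). If every existing state is out, open a new one.
a: 0a undefined. 0a->0: no, aabb/bb meet in 0 with "bb" left. Open state 1: 0a->1.
b: 0b undefined. 0b->0: no, bbbb/bb meet in 0. 0b->1: no, aabb/babb meet in 1 with "abb" left. Open state 2: 0b->2.
aa: 1a undefined. 1a->0: no, aabb/bb meet in 2 with "b" left. 1a->1: ok.
ab: 1b undefined. 1b->0: ok.
ba: 2a undefined. 2a->0: ok.
bb: 2b undefined. 2b->0: no, aabb/bbb meet in 2. 2b->1: ok.
All examples now run through 3 states with every (state, symbol) defined. Accept strings end in {2}, Reject strings end in {0,1}; accept={2}.

states=3 start=0 accept={2} delta: 0a->1 0b->2 1a->1 1b->0 2a->0 2b->1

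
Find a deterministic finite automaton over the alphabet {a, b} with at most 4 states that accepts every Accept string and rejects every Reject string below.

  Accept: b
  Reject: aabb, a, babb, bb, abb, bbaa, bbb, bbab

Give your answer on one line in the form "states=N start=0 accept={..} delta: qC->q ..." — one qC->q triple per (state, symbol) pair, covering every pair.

states=3 start=0 accept={1} delta: 0a->0 0b->1 1a->0 1b->2 2a->1 2b->0

Fold the examples into a partial DFA from state 0: repeatedly fix the first undefined (state, symbol) met by the shortest-then-alphabetical prefix, trying targets in increasing order and rejecting any under which an Accept and a Reject string meet in one state with the same remainder; add a state when all current targets are rejected. Accepting states are where Accept strings end.
a: 0a undefined. 0a->0: ok.
b: 0b undefined. 0b->0: no, b/aabb meet in 0. Open state 1: 0b->1.
ba: 1a undefined. 1a->0: ok.
bb: 1b undefined. 1b->0: no, b/bbb meet in 1. 1b->1: no, b/aabb meet in 1. Open state 2: 1b->2.
bba: 2a undefined. 2a->0: no, b/bbab meet in 1. 2a->1: ok.
bbb: 2b undefined. 2b->0: ok.
All examples now run through 3 states with every (state, symbol) defined. Accept strings end in {1}, Reject strings end in {0,2}; accept={1}.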